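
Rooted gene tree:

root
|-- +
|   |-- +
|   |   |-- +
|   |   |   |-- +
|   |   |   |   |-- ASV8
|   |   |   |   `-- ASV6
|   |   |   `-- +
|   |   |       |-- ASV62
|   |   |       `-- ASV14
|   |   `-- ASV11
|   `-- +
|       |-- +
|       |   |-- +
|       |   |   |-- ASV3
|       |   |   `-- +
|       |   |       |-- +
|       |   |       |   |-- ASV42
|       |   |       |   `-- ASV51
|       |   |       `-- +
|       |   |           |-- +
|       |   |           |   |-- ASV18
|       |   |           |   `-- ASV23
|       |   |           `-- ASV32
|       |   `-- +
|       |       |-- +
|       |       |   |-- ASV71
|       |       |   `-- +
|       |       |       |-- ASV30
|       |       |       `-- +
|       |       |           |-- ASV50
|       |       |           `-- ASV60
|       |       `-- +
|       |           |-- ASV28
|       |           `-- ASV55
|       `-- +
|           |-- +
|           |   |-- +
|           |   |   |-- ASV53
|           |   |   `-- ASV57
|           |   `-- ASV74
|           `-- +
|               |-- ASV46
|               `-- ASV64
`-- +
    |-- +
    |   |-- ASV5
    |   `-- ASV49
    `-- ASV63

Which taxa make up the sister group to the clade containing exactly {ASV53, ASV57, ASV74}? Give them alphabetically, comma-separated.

ASV46, ASV64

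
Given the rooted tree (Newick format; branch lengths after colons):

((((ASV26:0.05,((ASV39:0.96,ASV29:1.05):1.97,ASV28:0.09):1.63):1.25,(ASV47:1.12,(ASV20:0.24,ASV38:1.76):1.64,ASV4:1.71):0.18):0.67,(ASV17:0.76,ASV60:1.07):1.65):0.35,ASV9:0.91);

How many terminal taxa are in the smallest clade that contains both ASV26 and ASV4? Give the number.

8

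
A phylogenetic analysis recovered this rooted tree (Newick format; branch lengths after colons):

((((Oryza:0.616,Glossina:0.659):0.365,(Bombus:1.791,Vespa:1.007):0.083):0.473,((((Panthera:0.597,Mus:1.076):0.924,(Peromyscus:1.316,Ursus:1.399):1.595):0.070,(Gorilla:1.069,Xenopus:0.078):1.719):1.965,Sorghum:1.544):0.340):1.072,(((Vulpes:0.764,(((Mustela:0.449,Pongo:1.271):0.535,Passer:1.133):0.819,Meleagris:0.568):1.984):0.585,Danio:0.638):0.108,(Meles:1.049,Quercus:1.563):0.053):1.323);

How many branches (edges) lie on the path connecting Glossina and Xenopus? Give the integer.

7

The MRCA of Glossina and Xenopus is the node subtending (((Oryza,Glossina),(Bombus,Vespa)),((((Panthera,Mus),(Peromyscus,Ursus)),(Gorilla,Xenopus)),Sorghum)).
From Glossina up to that node: 3 branches. From Xenopus up to the same node: 4 branches. Total: 3 + 4 = 7.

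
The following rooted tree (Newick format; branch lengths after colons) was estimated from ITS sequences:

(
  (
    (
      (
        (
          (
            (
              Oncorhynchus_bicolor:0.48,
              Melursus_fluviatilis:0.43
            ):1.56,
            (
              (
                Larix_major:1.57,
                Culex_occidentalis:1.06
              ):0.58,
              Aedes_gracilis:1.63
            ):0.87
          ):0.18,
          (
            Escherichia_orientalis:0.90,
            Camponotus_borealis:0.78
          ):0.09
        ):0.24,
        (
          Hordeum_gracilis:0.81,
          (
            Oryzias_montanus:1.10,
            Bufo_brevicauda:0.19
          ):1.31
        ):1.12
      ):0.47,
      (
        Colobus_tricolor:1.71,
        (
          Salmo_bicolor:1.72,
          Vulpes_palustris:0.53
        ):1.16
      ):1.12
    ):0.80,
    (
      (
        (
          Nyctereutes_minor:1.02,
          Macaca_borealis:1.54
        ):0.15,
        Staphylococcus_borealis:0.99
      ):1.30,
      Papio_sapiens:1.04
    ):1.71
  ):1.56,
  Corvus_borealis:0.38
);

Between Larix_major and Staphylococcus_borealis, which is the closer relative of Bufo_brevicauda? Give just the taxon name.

Larix_major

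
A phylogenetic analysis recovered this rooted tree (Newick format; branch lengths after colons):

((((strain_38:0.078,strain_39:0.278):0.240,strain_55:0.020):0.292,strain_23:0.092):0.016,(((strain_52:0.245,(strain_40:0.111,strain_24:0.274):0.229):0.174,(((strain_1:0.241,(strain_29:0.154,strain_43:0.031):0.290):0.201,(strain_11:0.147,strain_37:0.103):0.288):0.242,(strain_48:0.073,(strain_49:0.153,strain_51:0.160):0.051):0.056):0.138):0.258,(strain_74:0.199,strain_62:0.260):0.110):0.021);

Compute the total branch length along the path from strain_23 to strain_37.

1.158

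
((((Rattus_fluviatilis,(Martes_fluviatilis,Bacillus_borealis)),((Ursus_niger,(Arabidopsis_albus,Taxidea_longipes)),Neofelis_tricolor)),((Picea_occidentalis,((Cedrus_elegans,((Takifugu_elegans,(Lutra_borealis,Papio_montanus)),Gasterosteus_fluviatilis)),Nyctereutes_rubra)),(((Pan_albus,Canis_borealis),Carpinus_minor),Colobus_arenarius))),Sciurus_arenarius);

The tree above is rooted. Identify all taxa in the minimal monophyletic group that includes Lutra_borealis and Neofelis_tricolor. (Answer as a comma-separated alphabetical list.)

Tracing Lutra_borealis: it sits inside (Lutra_borealis,Papio_montanus).
Tracing Neofelis_tricolor: it sits inside ((Ursus_niger,(Arabidopsis_albus,Taxidea_longipes)),Neofelis_tricolor).
The smallest clade enclosing both is (((Rattus_fluviatilis,(Martes_fluviatilis,Bacillus_borealis)),((Ursus_niger,(Arabidopsis_albus,Taxidea_longipes)),Neofelis_tricolor)),((Picea_occidentalis,((Cedrus_elegans,((Takifugu_elegans,(Lutra_borealis,Papio_montanus)),Gasterosteus_fluviatilis)),Nyctereutes_rubra)),(((Pan_albus,Canis_borealis),Carpinus_minor),Colobus_arenarius))); the answer is its 18 terminal taxa in alphabetical order.

Arabidopsis_albus, Bacillus_borealis, Canis_borealis, Carpinus_minor, Cedrus_elegans, Colobus_arenarius, Gasterosteus_fluviatilis, Lutra_borealis, Martes_fluviatilis, Neofelis_tricolor, Nyctereutes_rubra, Pan_albus, Papio_montanus, Picea_occidentalis, Rattus_fluviatilis, Takifugu_elegans, Taxidea_longipes, Ursus_niger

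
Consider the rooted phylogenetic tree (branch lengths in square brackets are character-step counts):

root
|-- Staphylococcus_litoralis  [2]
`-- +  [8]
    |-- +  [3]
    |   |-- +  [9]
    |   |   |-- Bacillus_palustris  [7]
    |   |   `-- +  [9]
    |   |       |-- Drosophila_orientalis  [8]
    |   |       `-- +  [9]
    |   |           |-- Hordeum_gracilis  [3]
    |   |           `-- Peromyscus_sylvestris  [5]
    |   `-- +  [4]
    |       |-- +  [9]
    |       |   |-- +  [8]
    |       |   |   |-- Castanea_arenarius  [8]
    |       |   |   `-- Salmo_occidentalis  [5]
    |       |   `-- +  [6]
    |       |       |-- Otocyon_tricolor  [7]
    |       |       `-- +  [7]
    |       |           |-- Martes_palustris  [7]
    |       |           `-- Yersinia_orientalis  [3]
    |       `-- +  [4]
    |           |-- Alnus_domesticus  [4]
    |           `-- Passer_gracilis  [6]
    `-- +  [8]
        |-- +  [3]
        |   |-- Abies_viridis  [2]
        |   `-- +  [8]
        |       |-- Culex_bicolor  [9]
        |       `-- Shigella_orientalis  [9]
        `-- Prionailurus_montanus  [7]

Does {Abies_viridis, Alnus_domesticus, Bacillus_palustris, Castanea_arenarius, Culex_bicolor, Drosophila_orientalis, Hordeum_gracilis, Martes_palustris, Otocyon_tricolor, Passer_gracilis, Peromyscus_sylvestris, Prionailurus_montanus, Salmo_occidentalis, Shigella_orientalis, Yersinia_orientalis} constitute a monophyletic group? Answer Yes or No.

Yes

The most recent common ancestor of these taxa subtends (((Bacillus_palustris,(Drosophila_orientalis,(Hordeum_gracilis,Peromyscus_sylvestris))),(((Castanea_arenarius,Salmo_occidentalis),(Otocyon_tricolor,(Martes_palustris,Yersinia_orientalis))),(Alnus_domesticus,Passer_gracilis))),((Abies_viridis,(Culex_bicolor,Shigella_orientalis)),Prionailurus_montanus)).
That clade has exactly 15 tips — every listed taxon and nothing else — so the group is monophyletic.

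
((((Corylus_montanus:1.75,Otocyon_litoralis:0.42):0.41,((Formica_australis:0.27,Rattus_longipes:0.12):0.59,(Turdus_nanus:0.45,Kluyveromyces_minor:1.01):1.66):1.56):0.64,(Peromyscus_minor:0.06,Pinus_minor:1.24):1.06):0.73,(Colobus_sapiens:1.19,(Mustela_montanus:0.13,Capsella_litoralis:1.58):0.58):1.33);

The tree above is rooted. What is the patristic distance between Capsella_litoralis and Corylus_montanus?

7.02

The path runs Capsella_litoralis → … → MRCA → … → Corylus_montanus; the MRCA is the root of the tree.
Branch lengths along that path: 1.58 + 0.58 + 1.33 + 0.73 + 0.64 + 0.41 + 1.75 = 7.02.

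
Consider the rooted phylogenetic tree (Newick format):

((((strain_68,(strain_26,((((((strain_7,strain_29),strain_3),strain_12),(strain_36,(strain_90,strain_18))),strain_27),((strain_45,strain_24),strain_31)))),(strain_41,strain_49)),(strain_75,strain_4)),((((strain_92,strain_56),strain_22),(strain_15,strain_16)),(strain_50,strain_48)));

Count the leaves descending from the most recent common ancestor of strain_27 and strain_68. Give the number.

13

The MRCA of strain_27 and strain_68 is the node subtending (strain_68,(strain_26,((((((strain_7,strain_29),strain_3),strain_12),(strain_36,(strain_90,strain_18))),strain_27),((strain_45,strain_24),strain_31)))).
That clade contains 13 terminal taxa: strain_12, strain_18, strain_24, strain_26, strain_27, strain_29, strain_3, strain_31, strain_36, strain_45, strain_68, strain_7, strain_90.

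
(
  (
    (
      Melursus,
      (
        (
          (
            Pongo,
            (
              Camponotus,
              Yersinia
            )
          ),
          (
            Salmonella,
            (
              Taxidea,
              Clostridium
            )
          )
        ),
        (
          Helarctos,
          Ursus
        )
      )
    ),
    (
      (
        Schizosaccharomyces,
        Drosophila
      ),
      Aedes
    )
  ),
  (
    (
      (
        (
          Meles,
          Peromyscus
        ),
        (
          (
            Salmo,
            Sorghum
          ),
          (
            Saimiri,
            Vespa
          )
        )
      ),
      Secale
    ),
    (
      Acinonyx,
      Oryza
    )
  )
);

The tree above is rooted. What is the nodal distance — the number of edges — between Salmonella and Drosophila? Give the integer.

8

The MRCA of Salmonella and Drosophila is the node subtending ((Melursus,(((Pongo,(Camponotus,Yersinia)),(Salmonella,(Taxidea,Clostridium))),(Helarctos,Ursus))),((Schizosaccharomyces,Drosophila),Aedes)).
From Salmonella up to that node: 5 branches. From Drosophila up to the same node: 3 branches. Total: 5 + 3 = 8.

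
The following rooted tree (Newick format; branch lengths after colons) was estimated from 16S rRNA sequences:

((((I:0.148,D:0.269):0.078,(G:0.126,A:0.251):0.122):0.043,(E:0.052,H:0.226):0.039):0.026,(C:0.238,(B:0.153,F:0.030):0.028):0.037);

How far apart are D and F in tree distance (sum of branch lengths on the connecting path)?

The path runs D → … → MRCA → … → F; the MRCA is the root of the tree.
Branch lengths along that path: 0.269 + 0.078 + 0.043 + 0.026 + 0.037 + 0.028 + 0.030 = 0.511.

0.511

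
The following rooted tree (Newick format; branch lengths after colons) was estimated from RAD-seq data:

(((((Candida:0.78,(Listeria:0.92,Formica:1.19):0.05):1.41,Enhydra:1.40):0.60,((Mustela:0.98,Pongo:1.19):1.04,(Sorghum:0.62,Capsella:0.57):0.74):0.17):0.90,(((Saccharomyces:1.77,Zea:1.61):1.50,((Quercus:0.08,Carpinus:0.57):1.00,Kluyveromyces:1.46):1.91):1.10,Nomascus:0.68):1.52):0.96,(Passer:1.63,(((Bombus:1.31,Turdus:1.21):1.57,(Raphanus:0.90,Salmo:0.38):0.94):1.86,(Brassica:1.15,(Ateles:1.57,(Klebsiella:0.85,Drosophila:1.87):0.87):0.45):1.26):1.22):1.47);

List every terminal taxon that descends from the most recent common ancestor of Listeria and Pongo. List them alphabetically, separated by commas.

Candida, Capsella, Enhydra, Formica, Listeria, Mustela, Pongo, Sorghum

Tracing Listeria: it sits inside (Listeria,Formica).
Tracing Pongo: it sits inside (Mustela,Pongo).
The smallest clade enclosing both is (((Candida,(Listeria,Formica)),Enhydra),((Mustela,Pongo),(Sorghum,Capsella))); the answer is its 8 terminal taxa in alphabetical order.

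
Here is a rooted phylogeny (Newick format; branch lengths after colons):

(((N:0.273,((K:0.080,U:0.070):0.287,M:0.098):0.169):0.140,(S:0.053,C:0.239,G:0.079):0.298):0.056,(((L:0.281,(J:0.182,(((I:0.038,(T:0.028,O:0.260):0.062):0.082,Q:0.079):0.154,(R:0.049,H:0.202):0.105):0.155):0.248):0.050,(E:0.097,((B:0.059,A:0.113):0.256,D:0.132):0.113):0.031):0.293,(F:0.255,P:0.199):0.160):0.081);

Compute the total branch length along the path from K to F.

1.228

The path runs K → … → MRCA → … → F; the MRCA is the root of the tree.
Branch lengths along that path: 0.080 + 0.287 + 0.169 + 0.140 + 0.056 + 0.081 + 0.160 + 0.255 = 1.228.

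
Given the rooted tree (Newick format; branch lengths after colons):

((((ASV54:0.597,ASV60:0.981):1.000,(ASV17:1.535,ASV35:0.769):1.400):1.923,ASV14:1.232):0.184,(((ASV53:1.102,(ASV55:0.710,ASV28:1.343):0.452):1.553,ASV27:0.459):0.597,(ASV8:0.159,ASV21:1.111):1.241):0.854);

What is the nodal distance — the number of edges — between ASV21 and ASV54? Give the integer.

The MRCA of ASV21 and ASV54 is the root of the tree.
From ASV21 up to that node: 3 branches. From ASV54 up to the same node: 4 branches. Total: 3 + 4 = 7.

7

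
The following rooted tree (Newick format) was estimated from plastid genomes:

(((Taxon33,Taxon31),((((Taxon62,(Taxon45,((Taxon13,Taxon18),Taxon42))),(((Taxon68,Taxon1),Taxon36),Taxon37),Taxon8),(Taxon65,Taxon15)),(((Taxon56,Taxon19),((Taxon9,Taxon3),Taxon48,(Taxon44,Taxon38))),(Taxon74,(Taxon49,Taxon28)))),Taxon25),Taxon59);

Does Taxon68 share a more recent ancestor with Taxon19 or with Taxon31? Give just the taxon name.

Taxon19

The MRCA of Taxon68 and Taxon19 subtends ((((Taxon62,(Taxon45,((Taxon13,Taxon18),Taxon42))),(((Taxon68,Taxon1),Taxon36),Taxon37),Taxon8),(Taxon65,Taxon15)),(((Taxon56,Taxon19),((Taxon9,Taxon3),Taxon48,(Taxon44,Taxon38))),(Taxon74,(Taxon49,Taxon28)))) (22 taxa).
The MRCA of Taxon68 and Taxon31 subtends ((Taxon33,Taxon31),((((Taxon62,(Taxon45,((Taxon13,Taxon18),Taxon42))),(((Taxon68,Taxon1),Taxon36),Taxon37),Taxon8),(Taxon65,Taxon15)),(((Taxon56,Taxon19),((Taxon9,Taxon3),Taxon48,(Taxon44,Taxon38))),(Taxon74,(Taxon49,Taxon28)))),Taxon25) (25 taxa).
The first is nested inside the second, so Taxon68 shares a more recent common ancestor with Taxon19.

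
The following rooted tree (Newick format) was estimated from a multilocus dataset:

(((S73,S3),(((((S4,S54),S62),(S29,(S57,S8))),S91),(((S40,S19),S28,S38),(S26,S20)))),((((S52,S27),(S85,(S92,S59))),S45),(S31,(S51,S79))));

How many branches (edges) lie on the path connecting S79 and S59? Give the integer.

The MRCA of S79 and S59 is the node subtending ((((S52,S27),(S85,(S92,S59))),S45),(S31,(S51,S79))).
From S79 up to that node: 3 branches. From S59 up to the same node: 5 branches. Total: 3 + 5 = 8.

8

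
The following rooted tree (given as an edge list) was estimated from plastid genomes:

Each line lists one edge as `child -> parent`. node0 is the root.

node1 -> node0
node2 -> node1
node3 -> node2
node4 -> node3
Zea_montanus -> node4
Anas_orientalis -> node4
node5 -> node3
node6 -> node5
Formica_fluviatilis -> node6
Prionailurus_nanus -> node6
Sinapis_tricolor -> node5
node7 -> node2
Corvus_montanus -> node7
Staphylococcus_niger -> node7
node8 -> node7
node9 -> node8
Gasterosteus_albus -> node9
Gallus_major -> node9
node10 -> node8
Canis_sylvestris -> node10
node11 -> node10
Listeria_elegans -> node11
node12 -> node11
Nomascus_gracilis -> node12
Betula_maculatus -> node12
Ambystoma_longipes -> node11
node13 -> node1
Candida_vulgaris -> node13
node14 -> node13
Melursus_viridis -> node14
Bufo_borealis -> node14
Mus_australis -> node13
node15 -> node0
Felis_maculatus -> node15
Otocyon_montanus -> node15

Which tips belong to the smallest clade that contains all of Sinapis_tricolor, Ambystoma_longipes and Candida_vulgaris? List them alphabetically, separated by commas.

Tracing Sinapis_tricolor: it sits inside ((Formica_fluviatilis,Prionailurus_nanus),Sinapis_tricolor).
Tracing Ambystoma_longipes: it sits inside (Listeria_elegans,(Nomascus_gracilis,Betula_maculatus),Ambystoma_longipes).
Tracing Candida_vulgaris: it sits inside (Candida_vulgaris,(Melursus_viridis,Bufo_borealis),Mus_australis).
The smallest clade enclosing all 3 is ((((Zea_montanus,Anas_orientalis),((Formica_fluviatilis,Prionailurus_nanus),Sinapis_tricolor)),(Corvus_montanus,Staphylococcus_niger,((Gasterosteus_albus,Gallus_major),(Canis_sylvestris,(Listeria_elegans,(Nomascus_gracilis,Betula_maculatus),Ambystoma_longipes))))),(Candida_vulgaris,(Melursus_viridis,Bufo_borealis),Mus_australis)); the answer is its 18 terminal taxa in alphabetical order.

Ambystoma_longipes, Anas_orientalis, Betula_maculatus, Bufo_borealis, Candida_vulgaris, Canis_sylvestris, Corvus_montanus, Formica_fluviatilis, Gallus_major, Gasterosteus_albus, Listeria_elegans, Melursus_viridis, Mus_australis, Nomascus_gracilis, Prionailurus_nanus, Sinapis_tricolor, Staphylococcus_niger, Zea_montanus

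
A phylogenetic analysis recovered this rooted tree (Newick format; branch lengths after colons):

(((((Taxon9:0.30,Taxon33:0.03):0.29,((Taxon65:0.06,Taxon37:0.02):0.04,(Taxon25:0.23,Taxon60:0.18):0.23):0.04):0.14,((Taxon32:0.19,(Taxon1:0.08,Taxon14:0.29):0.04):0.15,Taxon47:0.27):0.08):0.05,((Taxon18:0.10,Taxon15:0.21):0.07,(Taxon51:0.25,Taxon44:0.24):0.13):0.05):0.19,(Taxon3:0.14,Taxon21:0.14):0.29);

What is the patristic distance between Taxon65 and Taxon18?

The path runs Taxon65 → … → MRCA → … → Taxon18; the MRCA is the node subtending ((((Taxon9,Taxon33),((Taxon65,Taxon37),(Taxon25,Taxon60))),((Taxon32,(Taxon1,Taxon14)),Taxon47)),((Taxon18,Taxon15),(Taxon51,Taxon44))).
Branch lengths along that path: 0.06 + 0.04 + 0.04 + 0.14 + 0.05 + 0.05 + 0.07 + 0.10 = 0.55.

0.55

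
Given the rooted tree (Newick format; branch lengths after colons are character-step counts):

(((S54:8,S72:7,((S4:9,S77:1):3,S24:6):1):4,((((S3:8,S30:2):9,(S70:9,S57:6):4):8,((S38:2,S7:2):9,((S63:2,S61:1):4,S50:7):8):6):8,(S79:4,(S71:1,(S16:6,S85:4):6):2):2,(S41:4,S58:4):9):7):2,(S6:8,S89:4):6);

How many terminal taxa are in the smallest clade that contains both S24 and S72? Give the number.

5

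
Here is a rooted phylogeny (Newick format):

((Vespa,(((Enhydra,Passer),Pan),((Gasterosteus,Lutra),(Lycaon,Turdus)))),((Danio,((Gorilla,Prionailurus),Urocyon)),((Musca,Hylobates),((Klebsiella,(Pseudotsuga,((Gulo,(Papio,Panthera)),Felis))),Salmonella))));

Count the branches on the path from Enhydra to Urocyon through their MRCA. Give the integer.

9

The MRCA of Enhydra and Urocyon is the root of the tree.
From Enhydra up to that node: 5 branches. From Urocyon up to the same node: 4 branches. Total: 5 + 4 = 9.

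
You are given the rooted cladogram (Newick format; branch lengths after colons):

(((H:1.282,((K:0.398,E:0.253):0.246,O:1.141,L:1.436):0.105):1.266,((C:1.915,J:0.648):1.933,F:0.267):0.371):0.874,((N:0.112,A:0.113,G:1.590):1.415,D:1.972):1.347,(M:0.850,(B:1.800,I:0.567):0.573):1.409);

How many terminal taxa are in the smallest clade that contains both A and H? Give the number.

The MRCA of A and H is the root, so the clade is the entire tree.
That clade contains 15 terminal taxa: A, B, C, D, E, F, G, H, I, J, K, L, M, N, O.

15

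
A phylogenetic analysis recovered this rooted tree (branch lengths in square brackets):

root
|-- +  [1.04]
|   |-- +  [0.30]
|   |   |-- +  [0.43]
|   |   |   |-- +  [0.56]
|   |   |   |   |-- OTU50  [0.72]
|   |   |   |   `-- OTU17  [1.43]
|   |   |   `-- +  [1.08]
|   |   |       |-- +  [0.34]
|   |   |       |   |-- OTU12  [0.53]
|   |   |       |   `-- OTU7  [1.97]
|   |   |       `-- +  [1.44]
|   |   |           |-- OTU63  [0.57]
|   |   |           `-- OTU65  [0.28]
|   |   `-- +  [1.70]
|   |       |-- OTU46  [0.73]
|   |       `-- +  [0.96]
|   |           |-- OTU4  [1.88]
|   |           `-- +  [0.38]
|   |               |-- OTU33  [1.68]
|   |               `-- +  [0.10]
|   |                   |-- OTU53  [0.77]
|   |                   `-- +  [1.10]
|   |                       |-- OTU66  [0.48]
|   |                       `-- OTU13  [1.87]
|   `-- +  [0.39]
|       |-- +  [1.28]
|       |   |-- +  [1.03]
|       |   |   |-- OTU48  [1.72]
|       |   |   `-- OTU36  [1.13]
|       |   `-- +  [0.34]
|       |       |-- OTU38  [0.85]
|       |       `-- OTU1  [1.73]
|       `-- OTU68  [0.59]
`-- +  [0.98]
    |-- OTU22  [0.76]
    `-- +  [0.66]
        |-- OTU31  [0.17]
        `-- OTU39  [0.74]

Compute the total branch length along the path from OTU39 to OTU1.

The path runs OTU39 → … → MRCA → … → OTU1; the MRCA is the root of the tree.
Branch lengths along that path: 0.74 + 0.66 + 0.98 + 1.04 + 0.39 + 1.28 + 0.34 + 1.73 = 7.16.

7.16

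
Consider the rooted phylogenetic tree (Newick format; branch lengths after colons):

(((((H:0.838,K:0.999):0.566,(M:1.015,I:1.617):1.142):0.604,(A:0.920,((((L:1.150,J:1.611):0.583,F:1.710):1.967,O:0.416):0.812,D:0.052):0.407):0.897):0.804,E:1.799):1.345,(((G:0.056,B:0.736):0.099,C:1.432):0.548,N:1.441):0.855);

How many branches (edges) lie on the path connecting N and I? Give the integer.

The MRCA of N and I is the root of the tree.
From N up to that node: 2 branches. From I up to the same node: 5 branches. Total: 2 + 5 = 7.

7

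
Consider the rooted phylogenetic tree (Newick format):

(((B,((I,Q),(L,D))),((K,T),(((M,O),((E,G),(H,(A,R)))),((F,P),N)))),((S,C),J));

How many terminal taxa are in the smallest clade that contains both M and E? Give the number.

7

The MRCA of M and E is the node subtending ((M,O),((E,G),(H,(A,R)))).
That clade contains 7 terminal taxa: A, E, G, H, M, O, R.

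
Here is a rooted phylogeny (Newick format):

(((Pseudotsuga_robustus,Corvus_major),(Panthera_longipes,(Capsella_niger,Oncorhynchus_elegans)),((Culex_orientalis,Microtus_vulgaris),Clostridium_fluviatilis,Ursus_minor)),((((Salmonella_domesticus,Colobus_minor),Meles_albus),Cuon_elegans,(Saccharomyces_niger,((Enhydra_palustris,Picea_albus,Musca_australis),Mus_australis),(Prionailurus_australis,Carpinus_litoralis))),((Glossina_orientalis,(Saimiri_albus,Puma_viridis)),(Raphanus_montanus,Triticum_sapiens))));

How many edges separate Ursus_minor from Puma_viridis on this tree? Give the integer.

8

The MRCA of Ursus_minor and Puma_viridis is the root of the tree.
From Ursus_minor up to that node: 3 branches. From Puma_viridis up to the same node: 5 branches. Total: 3 + 5 = 8.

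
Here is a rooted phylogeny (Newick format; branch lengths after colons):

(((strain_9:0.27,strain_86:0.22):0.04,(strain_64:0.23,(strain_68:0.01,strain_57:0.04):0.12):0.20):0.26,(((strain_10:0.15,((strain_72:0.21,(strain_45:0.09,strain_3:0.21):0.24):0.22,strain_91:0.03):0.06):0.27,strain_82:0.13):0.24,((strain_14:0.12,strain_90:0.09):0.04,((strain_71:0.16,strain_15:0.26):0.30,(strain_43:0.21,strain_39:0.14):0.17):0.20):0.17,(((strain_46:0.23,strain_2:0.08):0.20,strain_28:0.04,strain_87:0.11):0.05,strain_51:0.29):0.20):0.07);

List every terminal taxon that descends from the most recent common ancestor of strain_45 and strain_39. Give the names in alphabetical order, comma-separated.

Tracing strain_45: it sits inside (strain_45,strain_3).
Tracing strain_39: it sits inside (strain_43,strain_39).
The smallest clade enclosing both is (((strain_10,((strain_72,(strain_45,strain_3)),strain_91)),strain_82),((strain_14,strain_90),((strain_71,strain_15),(strain_43,strain_39))),(((strain_46,strain_2),strain_28,strain_87),strain_51)); the answer is its 17 terminal taxa in alphabetical order.

strain_10, strain_14, strain_15, strain_2, strain_28, strain_3, strain_39, strain_43, strain_45, strain_46, strain_51, strain_71, strain_72, strain_82, strain_87, strain_90, strain_91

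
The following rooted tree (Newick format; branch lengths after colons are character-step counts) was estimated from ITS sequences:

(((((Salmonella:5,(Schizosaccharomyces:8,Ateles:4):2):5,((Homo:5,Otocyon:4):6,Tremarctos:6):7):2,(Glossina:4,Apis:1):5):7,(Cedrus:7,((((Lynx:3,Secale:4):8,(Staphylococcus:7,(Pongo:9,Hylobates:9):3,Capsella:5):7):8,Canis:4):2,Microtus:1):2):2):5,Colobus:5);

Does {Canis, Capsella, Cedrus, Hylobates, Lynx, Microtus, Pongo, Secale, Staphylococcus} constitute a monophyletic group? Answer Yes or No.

Yes

The most recent common ancestor of these taxa subtends (Cedrus,((((Lynx,Secale),(Staphylococcus,(Pongo,Hylobates),Capsella)),Canis),Microtus)).
That clade has exactly 9 tips — every listed taxon and nothing else — so the group is monophyletic.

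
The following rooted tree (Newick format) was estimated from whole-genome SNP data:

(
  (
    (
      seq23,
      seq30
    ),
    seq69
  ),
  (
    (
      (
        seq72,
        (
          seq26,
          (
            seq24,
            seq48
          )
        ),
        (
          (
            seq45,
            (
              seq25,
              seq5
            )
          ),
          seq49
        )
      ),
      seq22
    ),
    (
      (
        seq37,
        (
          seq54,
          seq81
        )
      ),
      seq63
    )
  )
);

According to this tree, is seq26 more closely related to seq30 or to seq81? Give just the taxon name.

The MRCA of seq26 and seq81 subtends (((seq72,(seq26,(seq24,seq48)),((seq45,(seq25,seq5)),seq49)),seq22),((seq37,(seq54,seq81)),seq63)) (13 taxa).
The MRCA of seq26 and seq30 is the root, subtending the entire tree (16 taxa).
The first is nested inside the second, so seq26 shares a more recent common ancestor with seq81.

seq81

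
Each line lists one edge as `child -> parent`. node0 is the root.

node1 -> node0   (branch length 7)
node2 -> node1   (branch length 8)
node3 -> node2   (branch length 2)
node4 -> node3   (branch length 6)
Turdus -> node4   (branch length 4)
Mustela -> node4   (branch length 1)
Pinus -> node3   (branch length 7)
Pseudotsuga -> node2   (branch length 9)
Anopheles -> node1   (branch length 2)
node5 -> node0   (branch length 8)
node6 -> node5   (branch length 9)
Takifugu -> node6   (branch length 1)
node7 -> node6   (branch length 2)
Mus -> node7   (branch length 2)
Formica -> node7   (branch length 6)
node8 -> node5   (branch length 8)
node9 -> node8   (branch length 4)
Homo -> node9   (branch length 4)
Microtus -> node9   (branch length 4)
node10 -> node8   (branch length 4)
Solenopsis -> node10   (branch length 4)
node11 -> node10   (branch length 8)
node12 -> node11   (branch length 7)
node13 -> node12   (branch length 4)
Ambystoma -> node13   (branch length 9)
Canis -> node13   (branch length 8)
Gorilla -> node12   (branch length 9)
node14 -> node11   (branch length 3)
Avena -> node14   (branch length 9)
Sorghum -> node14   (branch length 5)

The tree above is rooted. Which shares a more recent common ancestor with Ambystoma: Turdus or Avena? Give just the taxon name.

Avena

The MRCA of Ambystoma and Avena subtends (((Ambystoma,Canis),Gorilla),(Avena,Sorghum)) (5 taxa).
The MRCA of Ambystoma and Turdus is the root, subtending the entire tree (16 taxa).
The first is nested inside the second, so Ambystoma shares a more recent common ancestor with Avena.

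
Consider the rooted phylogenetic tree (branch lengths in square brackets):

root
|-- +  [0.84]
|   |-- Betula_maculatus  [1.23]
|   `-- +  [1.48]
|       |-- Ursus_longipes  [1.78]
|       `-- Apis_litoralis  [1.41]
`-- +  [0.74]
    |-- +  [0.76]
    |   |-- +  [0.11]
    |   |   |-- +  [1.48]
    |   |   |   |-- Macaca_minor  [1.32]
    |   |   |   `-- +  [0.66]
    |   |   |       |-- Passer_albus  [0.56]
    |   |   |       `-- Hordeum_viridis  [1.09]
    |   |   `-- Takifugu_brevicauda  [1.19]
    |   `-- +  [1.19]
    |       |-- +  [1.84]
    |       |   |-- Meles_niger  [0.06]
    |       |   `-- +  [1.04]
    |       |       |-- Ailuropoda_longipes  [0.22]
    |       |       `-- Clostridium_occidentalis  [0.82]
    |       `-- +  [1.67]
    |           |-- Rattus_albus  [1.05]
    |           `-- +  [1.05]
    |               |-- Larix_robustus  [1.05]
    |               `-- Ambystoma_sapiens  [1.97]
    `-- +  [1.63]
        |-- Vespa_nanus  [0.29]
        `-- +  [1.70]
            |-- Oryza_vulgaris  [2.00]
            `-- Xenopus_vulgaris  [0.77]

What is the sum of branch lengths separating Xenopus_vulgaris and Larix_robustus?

The path runs Xenopus_vulgaris → … → MRCA → … → Larix_robustus; the MRCA is the node subtending ((((Macaca_minor,(Passer_albus,Hordeum_viridis)),Takifugu_brevicauda),((Meles_niger,(Ailuropoda_longipes,Clostridium_occidentalis)),(Rattus_albus,(Larix_robustus,Ambystoma_sapiens)))),(Vespa_nanus,(Oryza_vulgaris,Xenopus_vulgaris))).
Branch lengths along that path: 0.77 + 1.70 + 1.63 + 0.76 + 1.19 + 1.67 + 1.05 + 1.05 = 9.82.

9.82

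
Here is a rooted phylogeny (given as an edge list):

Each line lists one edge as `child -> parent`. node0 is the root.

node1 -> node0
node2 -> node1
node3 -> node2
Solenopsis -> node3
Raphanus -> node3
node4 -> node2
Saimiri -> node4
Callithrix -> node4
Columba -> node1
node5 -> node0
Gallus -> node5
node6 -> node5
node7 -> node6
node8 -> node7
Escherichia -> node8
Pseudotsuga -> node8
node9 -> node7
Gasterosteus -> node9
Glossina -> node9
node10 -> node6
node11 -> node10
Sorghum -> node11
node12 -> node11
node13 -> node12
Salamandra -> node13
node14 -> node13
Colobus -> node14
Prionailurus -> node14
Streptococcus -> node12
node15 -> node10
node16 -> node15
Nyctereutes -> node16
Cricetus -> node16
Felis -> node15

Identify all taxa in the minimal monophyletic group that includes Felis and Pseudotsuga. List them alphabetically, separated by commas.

Colobus, Cricetus, Escherichia, Felis, Gasterosteus, Glossina, Nyctereutes, Prionailurus, Pseudotsuga, Salamandra, Sorghum, Streptococcus

Tracing Felis: it sits inside ((Nyctereutes,Cricetus),Felis).
Tracing Pseudotsuga: it sits inside (Escherichia,Pseudotsuga).
The smallest clade enclosing both is (((Escherichia,Pseudotsuga),(Gasterosteus,Glossina)),((Sorghum,((Salamandra,(Colobus,Prionailurus)),Streptococcus)),((Nyctereutes,Cricetus),Felis))); the answer is its 12 terminal taxa in alphabetical order.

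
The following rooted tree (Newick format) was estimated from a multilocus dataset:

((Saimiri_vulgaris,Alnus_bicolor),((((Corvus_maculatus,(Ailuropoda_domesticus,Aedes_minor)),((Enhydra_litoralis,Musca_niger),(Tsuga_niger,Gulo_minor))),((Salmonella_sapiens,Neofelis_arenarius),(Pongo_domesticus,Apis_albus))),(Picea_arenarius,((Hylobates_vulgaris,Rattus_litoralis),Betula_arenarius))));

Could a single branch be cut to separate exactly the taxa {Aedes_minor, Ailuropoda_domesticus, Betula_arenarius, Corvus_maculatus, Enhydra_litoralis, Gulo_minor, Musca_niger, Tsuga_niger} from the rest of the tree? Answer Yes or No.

No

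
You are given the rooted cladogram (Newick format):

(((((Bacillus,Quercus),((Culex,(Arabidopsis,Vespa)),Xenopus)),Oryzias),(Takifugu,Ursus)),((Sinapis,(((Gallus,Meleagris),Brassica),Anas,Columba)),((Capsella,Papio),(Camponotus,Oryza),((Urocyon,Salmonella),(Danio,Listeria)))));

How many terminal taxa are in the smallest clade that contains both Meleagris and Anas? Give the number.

The MRCA of Meleagris and Anas is the node subtending (((Gallus,Meleagris),Brassica),Anas,Columba).
That clade contains 5 terminal taxa: Anas, Brassica, Columba, Gallus, Meleagris.

5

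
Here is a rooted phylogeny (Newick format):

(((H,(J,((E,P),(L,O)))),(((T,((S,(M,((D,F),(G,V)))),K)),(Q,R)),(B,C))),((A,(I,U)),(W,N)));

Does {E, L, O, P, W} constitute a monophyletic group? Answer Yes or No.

No

The MRCA of the listed taxa is the root, so the smallest clade containing them is the whole tree.
That clade also contains A, B, C, D, F, G, H, I, J, K, M, N, Q, R, S, T, U, V, which are not in the proposed group, so the group is not monophyletic.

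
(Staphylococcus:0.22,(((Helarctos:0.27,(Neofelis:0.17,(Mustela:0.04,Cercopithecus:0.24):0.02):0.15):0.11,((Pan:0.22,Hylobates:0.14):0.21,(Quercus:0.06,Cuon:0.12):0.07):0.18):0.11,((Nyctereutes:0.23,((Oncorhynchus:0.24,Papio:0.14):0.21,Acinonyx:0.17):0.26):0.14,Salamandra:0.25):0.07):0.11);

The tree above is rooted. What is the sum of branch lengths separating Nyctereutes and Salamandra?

0.62

The path runs Nyctereutes → … → MRCA → … → Salamandra; the MRCA is the node subtending ((Nyctereutes,((Oncorhynchus,Papio),Acinonyx)),Salamandra).
Branch lengths along that path: 0.23 + 0.14 + 0.25 = 0.62.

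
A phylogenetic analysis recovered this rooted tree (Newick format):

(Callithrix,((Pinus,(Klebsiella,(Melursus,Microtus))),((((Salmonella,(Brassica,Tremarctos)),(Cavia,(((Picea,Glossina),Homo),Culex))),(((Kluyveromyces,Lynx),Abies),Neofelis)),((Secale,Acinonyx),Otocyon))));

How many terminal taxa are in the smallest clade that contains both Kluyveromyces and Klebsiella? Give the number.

The MRCA of Kluyveromyces and Klebsiella is the node subtending ((Pinus,(Klebsiella,(Melursus,Microtus))),((((Salmonella,(Brassica,Tremarctos)),(Cavia,(((Picea,Glossina),Homo),Culex))),(((Kluyveromyces,Lynx),Abies),Neofelis)),((Secale,Acinonyx),Otocyon))).
That clade contains 19 terminal taxa: Abies, Acinonyx, Brassica, Cavia, Culex, Glossina, Homo, Klebsiella, Kluyveromyces, Lynx, Melursus, Microtus, Neofelis, Otocyon, Picea, Pinus, Salmonella, Secale, Tremarctos.

19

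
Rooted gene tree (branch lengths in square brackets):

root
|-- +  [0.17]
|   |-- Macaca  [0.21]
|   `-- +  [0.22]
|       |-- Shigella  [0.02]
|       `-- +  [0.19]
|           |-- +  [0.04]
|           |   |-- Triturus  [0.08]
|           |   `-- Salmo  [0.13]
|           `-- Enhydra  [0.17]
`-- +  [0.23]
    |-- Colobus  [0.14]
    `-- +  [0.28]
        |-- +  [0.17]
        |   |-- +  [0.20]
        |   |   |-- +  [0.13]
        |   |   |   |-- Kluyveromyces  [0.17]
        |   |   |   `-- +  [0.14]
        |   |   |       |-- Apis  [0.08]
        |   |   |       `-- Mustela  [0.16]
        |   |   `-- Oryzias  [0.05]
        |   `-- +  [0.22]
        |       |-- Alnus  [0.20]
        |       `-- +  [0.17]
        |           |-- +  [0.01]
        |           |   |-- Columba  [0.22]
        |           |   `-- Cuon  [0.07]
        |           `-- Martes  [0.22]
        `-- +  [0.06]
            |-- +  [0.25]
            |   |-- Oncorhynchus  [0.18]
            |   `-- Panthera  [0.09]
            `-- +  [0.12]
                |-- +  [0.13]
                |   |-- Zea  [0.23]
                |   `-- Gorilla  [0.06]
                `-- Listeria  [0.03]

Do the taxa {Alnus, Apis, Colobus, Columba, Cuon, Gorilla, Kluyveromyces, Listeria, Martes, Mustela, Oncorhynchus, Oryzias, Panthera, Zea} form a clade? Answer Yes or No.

The most recent common ancestor of these taxa subtends (Colobus,((((Kluyveromyces,(Apis,Mustela)),Oryzias),(Alnus,((Columba,Cuon),Martes))),((Oncorhynchus,Panthera),((Zea,Gorilla),Listeria)))).
That clade has exactly 14 tips — every listed taxon and nothing else — so the group is monophyletic.

Yes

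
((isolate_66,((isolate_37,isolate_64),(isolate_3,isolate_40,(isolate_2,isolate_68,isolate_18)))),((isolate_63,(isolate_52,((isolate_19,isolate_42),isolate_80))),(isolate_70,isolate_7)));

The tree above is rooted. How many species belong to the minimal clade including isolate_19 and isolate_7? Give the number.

7

The MRCA of isolate_19 and isolate_7 is the node subtending ((isolate_63,(isolate_52,((isolate_19,isolate_42),isolate_80))),(isolate_70,isolate_7)).
That clade contains 7 terminal taxa: isolate_19, isolate_42, isolate_52, isolate_63, isolate_7, isolate_70, isolate_80.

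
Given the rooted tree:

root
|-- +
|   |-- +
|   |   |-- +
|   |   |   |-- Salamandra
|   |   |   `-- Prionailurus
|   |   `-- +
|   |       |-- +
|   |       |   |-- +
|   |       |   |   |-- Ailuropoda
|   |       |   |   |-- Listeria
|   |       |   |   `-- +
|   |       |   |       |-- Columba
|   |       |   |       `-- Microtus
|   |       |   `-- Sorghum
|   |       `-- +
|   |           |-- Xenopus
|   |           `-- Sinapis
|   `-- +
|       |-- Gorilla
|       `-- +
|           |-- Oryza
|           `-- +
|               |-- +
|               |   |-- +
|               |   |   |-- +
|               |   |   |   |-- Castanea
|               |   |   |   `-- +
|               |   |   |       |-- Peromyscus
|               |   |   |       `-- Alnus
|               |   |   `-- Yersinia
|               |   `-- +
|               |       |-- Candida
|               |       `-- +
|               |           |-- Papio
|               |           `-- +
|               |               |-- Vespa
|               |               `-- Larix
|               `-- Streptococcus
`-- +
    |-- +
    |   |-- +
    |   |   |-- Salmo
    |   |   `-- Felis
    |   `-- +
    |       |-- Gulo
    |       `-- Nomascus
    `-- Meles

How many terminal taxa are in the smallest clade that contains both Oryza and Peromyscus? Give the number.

10

The MRCA of Oryza and Peromyscus is the node subtending (Oryza,((((Castanea,(Peromyscus,Alnus)),Yersinia),(Candida,(Papio,(Vespa,Larix)))),Streptococcus)).
That clade contains 10 terminal taxa: Alnus, Candida, Castanea, Larix, Oryza, Papio, Peromyscus, Streptococcus, Vespa, Yersinia.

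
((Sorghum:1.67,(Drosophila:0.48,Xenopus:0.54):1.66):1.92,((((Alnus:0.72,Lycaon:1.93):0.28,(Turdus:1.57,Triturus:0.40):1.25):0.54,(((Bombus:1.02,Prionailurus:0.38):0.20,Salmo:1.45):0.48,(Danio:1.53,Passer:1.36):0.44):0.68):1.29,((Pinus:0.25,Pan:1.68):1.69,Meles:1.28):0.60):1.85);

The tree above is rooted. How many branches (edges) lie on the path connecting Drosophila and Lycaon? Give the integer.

The MRCA of Drosophila and Lycaon is the root of the tree.
From Drosophila up to that node: 3 branches. From Lycaon up to the same node: 5 branches. Total: 3 + 5 = 8.

8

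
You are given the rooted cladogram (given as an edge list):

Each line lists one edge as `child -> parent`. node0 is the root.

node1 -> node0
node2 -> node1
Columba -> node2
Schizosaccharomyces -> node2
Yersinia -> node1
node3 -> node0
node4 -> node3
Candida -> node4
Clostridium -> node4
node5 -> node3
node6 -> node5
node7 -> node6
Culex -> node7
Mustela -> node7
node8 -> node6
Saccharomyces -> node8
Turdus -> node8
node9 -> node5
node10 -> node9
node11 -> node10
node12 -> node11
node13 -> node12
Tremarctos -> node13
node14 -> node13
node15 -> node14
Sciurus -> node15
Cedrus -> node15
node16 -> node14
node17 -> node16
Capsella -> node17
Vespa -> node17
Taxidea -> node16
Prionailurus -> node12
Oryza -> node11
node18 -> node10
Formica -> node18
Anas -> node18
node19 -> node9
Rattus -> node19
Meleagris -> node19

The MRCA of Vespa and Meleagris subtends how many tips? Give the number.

12

The MRCA of Vespa and Meleagris is the node subtending (((((Tremarctos,((Sciurus,Cedrus),((Capsella,Vespa),Taxidea))),Prionailurus),Oryza),(Formica,Anas)),(Rattus,Meleagris)).
That clade contains 12 terminal taxa: Anas, Capsella, Cedrus, Formica, Meleagris, Oryza, Prionailurus, Rattus, Sciurus, Taxidea, Tremarctos, Vespa.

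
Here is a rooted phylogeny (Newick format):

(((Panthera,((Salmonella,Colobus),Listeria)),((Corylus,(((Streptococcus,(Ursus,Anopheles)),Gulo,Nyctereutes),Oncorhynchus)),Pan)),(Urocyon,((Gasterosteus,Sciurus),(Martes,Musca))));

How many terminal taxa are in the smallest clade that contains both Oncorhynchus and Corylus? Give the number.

The MRCA of Oncorhynchus and Corylus is the node subtending (Corylus,(((Streptococcus,(Ursus,Anopheles)),Gulo,Nyctereutes),Oncorhynchus)).
That clade contains 7 terminal taxa: Anopheles, Corylus, Gulo, Nyctereutes, Oncorhynchus, Streptococcus, Ursus.

7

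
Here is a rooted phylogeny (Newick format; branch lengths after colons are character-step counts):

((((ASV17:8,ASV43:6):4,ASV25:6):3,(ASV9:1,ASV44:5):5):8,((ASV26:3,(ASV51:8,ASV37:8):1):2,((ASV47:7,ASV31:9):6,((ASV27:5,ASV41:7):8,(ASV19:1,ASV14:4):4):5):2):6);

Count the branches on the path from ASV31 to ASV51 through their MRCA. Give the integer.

The MRCA of ASV31 and ASV51 is the node subtending ((ASV26,(ASV51,ASV37)),((ASV47,ASV31),((ASV27,ASV41),(ASV19,ASV14)))).
From ASV31 up to that node: 3 branches. From ASV51 up to the same node: 3 branches. Total: 3 + 3 = 6.

6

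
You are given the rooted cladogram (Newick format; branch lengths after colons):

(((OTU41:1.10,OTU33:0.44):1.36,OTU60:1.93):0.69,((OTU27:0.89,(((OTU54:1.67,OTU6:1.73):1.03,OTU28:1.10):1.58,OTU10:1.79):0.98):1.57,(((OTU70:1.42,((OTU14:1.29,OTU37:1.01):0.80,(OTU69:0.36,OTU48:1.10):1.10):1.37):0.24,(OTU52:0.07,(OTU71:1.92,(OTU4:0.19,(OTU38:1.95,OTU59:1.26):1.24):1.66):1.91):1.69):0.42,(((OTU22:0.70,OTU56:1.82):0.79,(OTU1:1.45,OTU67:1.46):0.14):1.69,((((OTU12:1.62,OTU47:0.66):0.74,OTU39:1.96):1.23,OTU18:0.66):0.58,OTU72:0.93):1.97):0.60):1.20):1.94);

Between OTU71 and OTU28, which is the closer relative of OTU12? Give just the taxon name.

OTU71

The MRCA of OTU12 and OTU71 subtends (((OTU70,((OTU14,OTU37),(OTU69,OTU48))),(OTU52,(OTU71,(OTU4,(OTU38,OTU59))))),(((OTU22,OTU56),(OTU1,OTU67)),((((OTU12,OTU47),OTU39),OTU18),OTU72))) (19 taxa).
The MRCA of OTU12 and OTU28 subtends ((OTU27,(((OTU54,OTU6),OTU28),OTU10)),(((OTU70,((OTU14,OTU37),(OTU69,OTU48))),(OTU52,(OTU71,(OTU4,(OTU38,OTU59))))),(((OTU22,OTU56),(OTU1,OTU67)),((((OTU12,OTU47),OTU39),OTU18),OTU72)))) (24 taxa).
The first is nested inside the second, so OTU12 shares a more recent common ancestor with OTU71.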